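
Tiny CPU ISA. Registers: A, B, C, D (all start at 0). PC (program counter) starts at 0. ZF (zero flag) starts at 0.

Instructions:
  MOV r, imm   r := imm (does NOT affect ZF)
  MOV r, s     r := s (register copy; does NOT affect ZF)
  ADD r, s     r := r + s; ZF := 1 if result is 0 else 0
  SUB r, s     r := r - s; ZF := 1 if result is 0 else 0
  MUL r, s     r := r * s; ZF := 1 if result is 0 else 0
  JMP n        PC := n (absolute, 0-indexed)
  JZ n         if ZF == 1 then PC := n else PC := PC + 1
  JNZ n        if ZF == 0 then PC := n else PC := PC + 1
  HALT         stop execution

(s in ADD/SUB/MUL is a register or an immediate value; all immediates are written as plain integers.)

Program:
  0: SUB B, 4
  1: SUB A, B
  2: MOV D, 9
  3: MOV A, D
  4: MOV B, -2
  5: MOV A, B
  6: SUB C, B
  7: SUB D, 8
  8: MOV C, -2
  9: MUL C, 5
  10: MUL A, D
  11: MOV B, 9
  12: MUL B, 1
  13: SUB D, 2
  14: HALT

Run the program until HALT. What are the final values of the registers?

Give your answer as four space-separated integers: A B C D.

Step 1: PC=0 exec 'SUB B, 4'. After: A=0 B=-4 C=0 D=0 ZF=0 PC=1
Step 2: PC=1 exec 'SUB A, B'. After: A=4 B=-4 C=0 D=0 ZF=0 PC=2
Step 3: PC=2 exec 'MOV D, 9'. After: A=4 B=-4 C=0 D=9 ZF=0 PC=3
Step 4: PC=3 exec 'MOV A, D'. After: A=9 B=-4 C=0 D=9 ZF=0 PC=4
Step 5: PC=4 exec 'MOV B, -2'. After: A=9 B=-2 C=0 D=9 ZF=0 PC=5
Step 6: PC=5 exec 'MOV A, B'. After: A=-2 B=-2 C=0 D=9 ZF=0 PC=6
Step 7: PC=6 exec 'SUB C, B'. After: A=-2 B=-2 C=2 D=9 ZF=0 PC=7
Step 8: PC=7 exec 'SUB D, 8'. After: A=-2 B=-2 C=2 D=1 ZF=0 PC=8
Step 9: PC=8 exec 'MOV C, -2'. After: A=-2 B=-2 C=-2 D=1 ZF=0 PC=9
Step 10: PC=9 exec 'MUL C, 5'. After: A=-2 B=-2 C=-10 D=1 ZF=0 PC=10
Step 11: PC=10 exec 'MUL A, D'. After: A=-2 B=-2 C=-10 D=1 ZF=0 PC=11
Step 12: PC=11 exec 'MOV B, 9'. After: A=-2 B=9 C=-10 D=1 ZF=0 PC=12
Step 13: PC=12 exec 'MUL B, 1'. After: A=-2 B=9 C=-10 D=1 ZF=0 PC=13
Step 14: PC=13 exec 'SUB D, 2'. After: A=-2 B=9 C=-10 D=-1 ZF=0 PC=14
Step 15: PC=14 exec 'HALT'. After: A=-2 B=9 C=-10 D=-1 ZF=0 PC=14 HALTED

Answer: -2 9 -10 -1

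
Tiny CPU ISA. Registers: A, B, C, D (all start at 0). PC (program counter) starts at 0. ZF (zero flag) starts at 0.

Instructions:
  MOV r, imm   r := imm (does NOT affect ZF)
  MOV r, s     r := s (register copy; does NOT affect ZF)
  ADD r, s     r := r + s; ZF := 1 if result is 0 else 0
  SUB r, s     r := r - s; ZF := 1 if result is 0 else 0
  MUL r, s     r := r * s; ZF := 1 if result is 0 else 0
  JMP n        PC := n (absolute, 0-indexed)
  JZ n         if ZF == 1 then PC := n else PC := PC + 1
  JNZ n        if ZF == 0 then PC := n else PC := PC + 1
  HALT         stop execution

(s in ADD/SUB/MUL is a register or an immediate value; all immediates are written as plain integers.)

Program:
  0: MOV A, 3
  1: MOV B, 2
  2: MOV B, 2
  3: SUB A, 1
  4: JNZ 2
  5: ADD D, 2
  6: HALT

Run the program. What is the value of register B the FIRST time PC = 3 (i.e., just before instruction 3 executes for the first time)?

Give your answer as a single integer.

Step 1: PC=0 exec 'MOV A, 3'. After: A=3 B=0 C=0 D=0 ZF=0 PC=1
Step 2: PC=1 exec 'MOV B, 2'. After: A=3 B=2 C=0 D=0 ZF=0 PC=2
Step 3: PC=2 exec 'MOV B, 2'. After: A=3 B=2 C=0 D=0 ZF=0 PC=3
First time PC=3: B=2

2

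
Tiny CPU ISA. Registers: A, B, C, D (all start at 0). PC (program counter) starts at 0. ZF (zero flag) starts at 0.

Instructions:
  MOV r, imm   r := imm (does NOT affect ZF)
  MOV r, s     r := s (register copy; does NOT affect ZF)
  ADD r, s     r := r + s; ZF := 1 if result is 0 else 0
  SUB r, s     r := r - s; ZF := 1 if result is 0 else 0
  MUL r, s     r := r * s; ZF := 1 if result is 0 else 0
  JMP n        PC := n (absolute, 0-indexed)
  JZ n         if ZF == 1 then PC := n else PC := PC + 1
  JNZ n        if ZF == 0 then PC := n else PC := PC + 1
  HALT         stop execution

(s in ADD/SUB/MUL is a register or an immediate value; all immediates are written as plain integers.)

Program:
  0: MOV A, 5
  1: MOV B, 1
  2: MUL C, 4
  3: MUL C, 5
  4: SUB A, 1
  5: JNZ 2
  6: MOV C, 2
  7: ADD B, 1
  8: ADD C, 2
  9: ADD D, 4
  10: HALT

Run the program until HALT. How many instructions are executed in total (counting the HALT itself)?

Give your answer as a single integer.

Step 1: PC=0 exec 'MOV A, 5'. After: A=5 B=0 C=0 D=0 ZF=0 PC=1
Step 2: PC=1 exec 'MOV B, 1'. After: A=5 B=1 C=0 D=0 ZF=0 PC=2
Step 3: PC=2 exec 'MUL C, 4'. After: A=5 B=1 C=0 D=0 ZF=1 PC=3
Step 4: PC=3 exec 'MUL C, 5'. After: A=5 B=1 C=0 D=0 ZF=1 PC=4
Step 5: PC=4 exec 'SUB A, 1'. After: A=4 B=1 C=0 D=0 ZF=0 PC=5
Step 6: PC=5 exec 'JNZ 2'. After: A=4 B=1 C=0 D=0 ZF=0 PC=2
Step 7: PC=2 exec 'MUL C, 4'. After: A=4 B=1 C=0 D=0 ZF=1 PC=3
Step 8: PC=3 exec 'MUL C, 5'. After: A=4 B=1 C=0 D=0 ZF=1 PC=4
Step 9: PC=4 exec 'SUB A, 1'. After: A=3 B=1 C=0 D=0 ZF=0 PC=5
Step 10: PC=5 exec 'JNZ 2'. After: A=3 B=1 C=0 D=0 ZF=0 PC=2
Step 11: PC=2 exec 'MUL C, 4'. After: A=3 B=1 C=0 D=0 ZF=1 PC=3
Step 12: PC=3 exec 'MUL C, 5'. After: A=3 B=1 C=0 D=0 ZF=1 PC=4
Step 13: PC=4 exec 'SUB A, 1'. After: A=2 B=1 C=0 D=0 ZF=0 PC=5
Step 14: PC=5 exec 'JNZ 2'. After: A=2 B=1 C=0 D=0 ZF=0 PC=2
Step 15: PC=2 exec 'MUL C, 4'. After: A=2 B=1 C=0 D=0 ZF=1 PC=3
Step 16: PC=3 exec 'MUL C, 5'. After: A=2 B=1 C=0 D=0 ZF=1 PC=4
Step 17: PC=4 exec 'SUB A, 1'. After: A=1 B=1 C=0 D=0 ZF=0 PC=5
Step 18: PC=5 exec 'JNZ 2'. After: A=1 B=1 C=0 D=0 ZF=0 PC=2
Step 19: PC=2 exec 'MUL C, 4'. After: A=1 B=1 C=0 D=0 ZF=1 PC=3
Step 20: PC=3 exec 'MUL C, 5'. After: A=1 B=1 C=0 D=0 ZF=1 PC=4
Step 21: PC=4 exec 'SUB A, 1'. After: A=0 B=1 C=0 D=0 ZF=1 PC=5
Step 22: PC=5 exec 'JNZ 2'. After: A=0 B=1 C=0 D=0 ZF=1 PC=6
Step 23: PC=6 exec 'MOV C, 2'. After: A=0 B=1 C=2 D=0 ZF=1 PC=7
Step 24: PC=7 exec 'ADD B, 1'. After: A=0 B=2 C=2 D=0 ZF=0 PC=8
Step 25: PC=8 exec 'ADD C, 2'. After: A=0 B=2 C=4 D=0 ZF=0 PC=9
Step 26: PC=9 exec 'ADD D, 4'. After: A=0 B=2 C=4 D=4 ZF=0 PC=10
Step 27: PC=10 exec 'HALT'. After: A=0 B=2 C=4 D=4 ZF=0 PC=10 HALTED
Total instructions executed: 27

Answer: 27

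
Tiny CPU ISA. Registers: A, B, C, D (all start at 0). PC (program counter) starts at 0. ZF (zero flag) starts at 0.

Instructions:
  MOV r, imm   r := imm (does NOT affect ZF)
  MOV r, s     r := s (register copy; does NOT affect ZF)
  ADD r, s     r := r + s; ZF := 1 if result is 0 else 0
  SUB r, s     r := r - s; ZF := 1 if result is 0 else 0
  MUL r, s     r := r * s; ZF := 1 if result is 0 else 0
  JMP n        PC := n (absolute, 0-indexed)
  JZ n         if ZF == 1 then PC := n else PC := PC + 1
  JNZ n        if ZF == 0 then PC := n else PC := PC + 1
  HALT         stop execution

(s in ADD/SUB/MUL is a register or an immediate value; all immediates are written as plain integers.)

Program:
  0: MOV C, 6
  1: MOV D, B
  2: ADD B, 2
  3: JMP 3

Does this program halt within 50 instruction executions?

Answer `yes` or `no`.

Answer: no

Derivation:
Step 1: PC=0 exec 'MOV C, 6'. After: A=0 B=0 C=6 D=0 ZF=0 PC=1
Step 2: PC=1 exec 'MOV D, B'. After: A=0 B=0 C=6 D=0 ZF=0 PC=2
Step 3: PC=2 exec 'ADD B, 2'. After: A=0 B=2 C=6 D=0 ZF=0 PC=3
Step 4: PC=3 exec 'JMP 3'. After: A=0 B=2 C=6 D=0 ZF=0 PC=3
State after step 4 equals state after step 3: the program is in a cycle of length 1 and will never halt.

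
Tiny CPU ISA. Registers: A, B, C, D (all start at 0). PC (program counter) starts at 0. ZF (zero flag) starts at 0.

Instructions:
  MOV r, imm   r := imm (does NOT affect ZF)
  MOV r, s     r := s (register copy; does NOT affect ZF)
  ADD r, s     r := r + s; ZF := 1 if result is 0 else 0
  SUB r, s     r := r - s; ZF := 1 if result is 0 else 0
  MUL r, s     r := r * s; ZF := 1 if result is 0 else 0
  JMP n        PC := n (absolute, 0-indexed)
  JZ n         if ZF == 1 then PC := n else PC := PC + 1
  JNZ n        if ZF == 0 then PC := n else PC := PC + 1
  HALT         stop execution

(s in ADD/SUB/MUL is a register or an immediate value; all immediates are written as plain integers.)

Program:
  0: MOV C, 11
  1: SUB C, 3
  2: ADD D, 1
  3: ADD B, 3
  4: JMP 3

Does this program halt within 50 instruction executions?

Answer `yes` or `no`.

Answer: no

Derivation:
Step 1: PC=0 exec 'MOV C, 11'. After: A=0 B=0 C=11 D=0 ZF=0 PC=1
Step 2: PC=1 exec 'SUB C, 3'. After: A=0 B=0 C=8 D=0 ZF=0 PC=2
Step 3: PC=2 exec 'ADD D, 1'. After: A=0 B=0 C=8 D=1 ZF=0 PC=3
Step 4: PC=3 exec 'ADD B, 3'. After: A=0 B=3 C=8 D=1 ZF=0 PC=4
Step 5: PC=4 exec 'JMP 3'. After: A=0 B=3 C=8 D=1 ZF=0 PC=3
Step 6: PC=3 exec 'ADD B, 3'. After: A=0 B=6 C=8 D=1 ZF=0 PC=4
Step 7: PC=4 exec 'JMP 3'. After: A=0 B=6 C=8 D=1 ZF=0 PC=3
Step 8: PC=3 exec 'ADD B, 3'. After: A=0 B=9 C=8 D=1 ZF=0 PC=4
Step 9: PC=4 exec 'JMP 3'. After: A=0 B=9 C=8 D=1 ZF=0 PC=3
Step 10: PC=3 exec 'ADD B, 3'. After: A=0 B=12 C=8 D=1 ZF=0 PC=4
Step 11: PC=4 exec 'JMP 3'. After: A=0 B=12 C=8 D=1 ZF=0 PC=3
Step 12: PC=3 exec 'ADD B, 3'. After: A=0 B=15 C=8 D=1 ZF=0 PC=4
Step 13: PC=4 exec 'JMP 3'. After: A=0 B=15 C=8 D=1 ZF=0 PC=3
Step 14: PC=3 exec 'ADD B, 3'. After: A=0 B=18 C=8 D=1 ZF=0 PC=4
Step 15: PC=4 exec 'JMP 3'. After: A=0 B=18 C=8 D=1 ZF=0 PC=3
After 50 steps: not halted. PC revisits the same instructions with no path to HALT; will never halt.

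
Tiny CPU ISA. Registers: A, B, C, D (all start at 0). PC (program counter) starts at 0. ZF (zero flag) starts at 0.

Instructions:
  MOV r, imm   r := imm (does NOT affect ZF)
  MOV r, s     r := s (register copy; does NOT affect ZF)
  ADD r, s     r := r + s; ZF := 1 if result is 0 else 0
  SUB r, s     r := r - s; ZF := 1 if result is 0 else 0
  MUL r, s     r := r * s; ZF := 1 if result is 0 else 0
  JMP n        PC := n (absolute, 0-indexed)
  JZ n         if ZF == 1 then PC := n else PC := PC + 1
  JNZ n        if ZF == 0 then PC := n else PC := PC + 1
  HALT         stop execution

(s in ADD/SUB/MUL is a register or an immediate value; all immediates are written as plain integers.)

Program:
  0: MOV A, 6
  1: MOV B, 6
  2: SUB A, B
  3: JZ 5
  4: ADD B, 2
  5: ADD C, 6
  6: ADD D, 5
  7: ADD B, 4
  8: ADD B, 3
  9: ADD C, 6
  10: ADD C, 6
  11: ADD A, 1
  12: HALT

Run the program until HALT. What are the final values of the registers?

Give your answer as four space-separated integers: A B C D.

Step 1: PC=0 exec 'MOV A, 6'. After: A=6 B=0 C=0 D=0 ZF=0 PC=1
Step 2: PC=1 exec 'MOV B, 6'. After: A=6 B=6 C=0 D=0 ZF=0 PC=2
Step 3: PC=2 exec 'SUB A, B'. After: A=0 B=6 C=0 D=0 ZF=1 PC=3
Step 4: PC=3 exec 'JZ 5'. After: A=0 B=6 C=0 D=0 ZF=1 PC=5
Step 5: PC=5 exec 'ADD C, 6'. After: A=0 B=6 C=6 D=0 ZF=0 PC=6
Step 6: PC=6 exec 'ADD D, 5'. After: A=0 B=6 C=6 D=5 ZF=0 PC=7
Step 7: PC=7 exec 'ADD B, 4'. After: A=0 B=10 C=6 D=5 ZF=0 PC=8
Step 8: PC=8 exec 'ADD B, 3'. After: A=0 B=13 C=6 D=5 ZF=0 PC=9
Step 9: PC=9 exec 'ADD C, 6'. After: A=0 B=13 C=12 D=5 ZF=0 PC=10
Step 10: PC=10 exec 'ADD C, 6'. After: A=0 B=13 C=18 D=5 ZF=0 PC=11
Step 11: PC=11 exec 'ADD A, 1'. After: A=1 B=13 C=18 D=5 ZF=0 PC=12
Step 12: PC=12 exec 'HALT'. After: A=1 B=13 C=18 D=5 ZF=0 PC=12 HALTED

Answer: 1 13 18 5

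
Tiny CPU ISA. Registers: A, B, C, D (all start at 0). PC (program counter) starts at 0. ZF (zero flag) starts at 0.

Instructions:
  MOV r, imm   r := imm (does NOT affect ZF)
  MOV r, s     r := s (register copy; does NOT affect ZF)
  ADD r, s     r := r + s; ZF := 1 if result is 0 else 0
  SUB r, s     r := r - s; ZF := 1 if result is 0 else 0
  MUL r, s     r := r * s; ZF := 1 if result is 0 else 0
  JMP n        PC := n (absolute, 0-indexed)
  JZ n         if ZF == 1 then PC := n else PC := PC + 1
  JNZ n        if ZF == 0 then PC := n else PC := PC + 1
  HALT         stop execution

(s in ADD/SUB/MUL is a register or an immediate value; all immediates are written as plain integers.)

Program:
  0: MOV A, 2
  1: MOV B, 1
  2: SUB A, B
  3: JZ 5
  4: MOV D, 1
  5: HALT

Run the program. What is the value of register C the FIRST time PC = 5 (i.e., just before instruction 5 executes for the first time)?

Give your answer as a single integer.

Step 1: PC=0 exec 'MOV A, 2'. After: A=2 B=0 C=0 D=0 ZF=0 PC=1
Step 2: PC=1 exec 'MOV B, 1'. After: A=2 B=1 C=0 D=0 ZF=0 PC=2
Step 3: PC=2 exec 'SUB A, B'. After: A=1 B=1 C=0 D=0 ZF=0 PC=3
Step 4: PC=3 exec 'JZ 5'. After: A=1 B=1 C=0 D=0 ZF=0 PC=4
Step 5: PC=4 exec 'MOV D, 1'. After: A=1 B=1 C=0 D=1 ZF=0 PC=5
First time PC=5: C=0

0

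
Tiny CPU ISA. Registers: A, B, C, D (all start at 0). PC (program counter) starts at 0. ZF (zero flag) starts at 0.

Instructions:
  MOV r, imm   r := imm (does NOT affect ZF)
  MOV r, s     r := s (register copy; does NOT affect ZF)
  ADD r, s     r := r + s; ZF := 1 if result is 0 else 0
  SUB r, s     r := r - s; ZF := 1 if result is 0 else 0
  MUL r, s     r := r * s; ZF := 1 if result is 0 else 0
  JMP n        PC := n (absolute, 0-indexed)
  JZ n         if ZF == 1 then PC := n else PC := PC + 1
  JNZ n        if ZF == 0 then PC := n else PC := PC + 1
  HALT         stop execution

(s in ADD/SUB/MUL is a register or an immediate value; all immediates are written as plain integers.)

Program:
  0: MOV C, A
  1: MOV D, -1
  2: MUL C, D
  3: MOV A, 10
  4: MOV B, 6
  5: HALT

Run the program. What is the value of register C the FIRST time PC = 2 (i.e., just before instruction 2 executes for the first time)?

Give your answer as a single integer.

Step 1: PC=0 exec 'MOV C, A'. After: A=0 B=0 C=0 D=0 ZF=0 PC=1
Step 2: PC=1 exec 'MOV D, -1'. After: A=0 B=0 C=0 D=-1 ZF=0 PC=2
First time PC=2: C=0

0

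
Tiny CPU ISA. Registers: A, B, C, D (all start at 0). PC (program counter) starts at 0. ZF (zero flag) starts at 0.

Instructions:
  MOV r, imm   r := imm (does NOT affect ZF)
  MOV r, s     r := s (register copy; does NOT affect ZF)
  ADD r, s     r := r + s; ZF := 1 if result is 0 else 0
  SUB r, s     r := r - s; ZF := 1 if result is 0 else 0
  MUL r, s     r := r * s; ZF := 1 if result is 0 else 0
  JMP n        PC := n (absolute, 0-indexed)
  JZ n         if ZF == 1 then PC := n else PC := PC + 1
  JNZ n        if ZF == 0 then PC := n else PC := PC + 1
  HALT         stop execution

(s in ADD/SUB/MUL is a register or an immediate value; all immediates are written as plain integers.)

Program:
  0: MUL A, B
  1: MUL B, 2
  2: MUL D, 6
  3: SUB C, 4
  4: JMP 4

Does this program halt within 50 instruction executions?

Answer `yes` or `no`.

Answer: no

Derivation:
Step 1: PC=0 exec 'MUL A, B'. After: A=0 B=0 C=0 D=0 ZF=1 PC=1
Step 2: PC=1 exec 'MUL B, 2'. After: A=0 B=0 C=0 D=0 ZF=1 PC=2
Step 3: PC=2 exec 'MUL D, 6'. After: A=0 B=0 C=0 D=0 ZF=1 PC=3
Step 4: PC=3 exec 'SUB C, 4'. After: A=0 B=0 C=-4 D=0 ZF=0 PC=4
Step 5: PC=4 exec 'JMP 4'. After: A=0 B=0 C=-4 D=0 ZF=0 PC=4
State after step 5 equals state after step 4: the program is in a cycle of length 1 and will never halt.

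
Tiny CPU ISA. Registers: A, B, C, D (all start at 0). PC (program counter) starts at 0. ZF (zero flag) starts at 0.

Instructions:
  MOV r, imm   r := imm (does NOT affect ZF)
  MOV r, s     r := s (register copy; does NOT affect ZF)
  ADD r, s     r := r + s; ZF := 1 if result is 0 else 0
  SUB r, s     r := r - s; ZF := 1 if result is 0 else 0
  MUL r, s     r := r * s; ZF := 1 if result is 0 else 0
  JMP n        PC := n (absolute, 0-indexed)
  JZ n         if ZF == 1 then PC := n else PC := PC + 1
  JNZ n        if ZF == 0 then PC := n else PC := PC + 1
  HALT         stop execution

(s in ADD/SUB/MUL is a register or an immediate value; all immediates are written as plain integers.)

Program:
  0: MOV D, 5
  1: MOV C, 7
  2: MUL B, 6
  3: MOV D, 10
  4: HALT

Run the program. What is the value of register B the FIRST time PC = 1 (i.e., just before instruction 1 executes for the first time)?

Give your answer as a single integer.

Step 1: PC=0 exec 'MOV D, 5'. After: A=0 B=0 C=0 D=5 ZF=0 PC=1
First time PC=1: B=0

0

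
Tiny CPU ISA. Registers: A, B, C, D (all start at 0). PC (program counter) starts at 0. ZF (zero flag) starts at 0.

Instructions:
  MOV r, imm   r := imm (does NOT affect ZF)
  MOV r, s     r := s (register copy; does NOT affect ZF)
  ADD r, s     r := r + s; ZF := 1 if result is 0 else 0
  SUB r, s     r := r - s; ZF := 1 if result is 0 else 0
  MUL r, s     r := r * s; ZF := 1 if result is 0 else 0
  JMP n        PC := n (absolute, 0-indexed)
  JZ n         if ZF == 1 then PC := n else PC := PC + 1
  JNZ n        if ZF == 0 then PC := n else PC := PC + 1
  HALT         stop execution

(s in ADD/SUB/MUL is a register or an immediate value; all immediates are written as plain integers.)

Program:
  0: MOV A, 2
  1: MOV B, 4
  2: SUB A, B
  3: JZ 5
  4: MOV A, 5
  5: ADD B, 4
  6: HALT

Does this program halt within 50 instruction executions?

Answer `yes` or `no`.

Answer: yes

Derivation:
Step 1: PC=0 exec 'MOV A, 2'. After: A=2 B=0 C=0 D=0 ZF=0 PC=1
Step 2: PC=1 exec 'MOV B, 4'. After: A=2 B=4 C=0 D=0 ZF=0 PC=2
Step 3: PC=2 exec 'SUB A, B'. After: A=-2 B=4 C=0 D=0 ZF=0 PC=3
Step 4: PC=3 exec 'JZ 5'. After: A=-2 B=4 C=0 D=0 ZF=0 PC=4
Step 5: PC=4 exec 'MOV A, 5'. After: A=5 B=4 C=0 D=0 ZF=0 PC=5
Step 6: PC=5 exec 'ADD B, 4'. After: A=5 B=8 C=0 D=0 ZF=0 PC=6
Step 7: PC=6 exec 'HALT'. After: A=5 B=8 C=0 D=0 ZF=0 PC=6 HALTED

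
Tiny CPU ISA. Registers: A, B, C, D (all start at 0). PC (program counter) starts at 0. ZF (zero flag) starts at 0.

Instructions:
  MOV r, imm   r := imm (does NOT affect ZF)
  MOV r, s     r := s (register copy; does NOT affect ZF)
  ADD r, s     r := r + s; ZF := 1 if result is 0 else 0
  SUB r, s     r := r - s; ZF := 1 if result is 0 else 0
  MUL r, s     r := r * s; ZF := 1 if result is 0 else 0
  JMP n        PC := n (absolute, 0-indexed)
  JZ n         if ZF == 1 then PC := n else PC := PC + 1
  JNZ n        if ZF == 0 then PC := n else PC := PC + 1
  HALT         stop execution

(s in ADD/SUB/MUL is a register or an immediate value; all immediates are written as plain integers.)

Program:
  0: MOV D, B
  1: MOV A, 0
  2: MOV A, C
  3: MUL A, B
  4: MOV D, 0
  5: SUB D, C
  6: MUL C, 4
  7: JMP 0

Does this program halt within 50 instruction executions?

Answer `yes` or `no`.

Answer: no

Derivation:
Step 1: PC=0 exec 'MOV D, B'. After: A=0 B=0 C=0 D=0 ZF=0 PC=1
Step 2: PC=1 exec 'MOV A, 0'. After: A=0 B=0 C=0 D=0 ZF=0 PC=2
Step 3: PC=2 exec 'MOV A, C'. After: A=0 B=0 C=0 D=0 ZF=0 PC=3
Step 4: PC=3 exec 'MUL A, B'. After: A=0 B=0 C=0 D=0 ZF=1 PC=4
Step 5: PC=4 exec 'MOV D, 0'. After: A=0 B=0 C=0 D=0 ZF=1 PC=5
Step 6: PC=5 exec 'SUB D, C'. After: A=0 B=0 C=0 D=0 ZF=1 PC=6
Step 7: PC=6 exec 'MUL C, 4'. After: A=0 B=0 C=0 D=0 ZF=1 PC=7
Step 8: PC=7 exec 'JMP 0'. After: A=0 B=0 C=0 D=0 ZF=1 PC=0
Step 9: PC=0 exec 'MOV D, B'. After: A=0 B=0 C=0 D=0 ZF=1 PC=1
Step 10: PC=1 exec 'MOV A, 0'. After: A=0 B=0 C=0 D=0 ZF=1 PC=2
Step 11: PC=2 exec 'MOV A, C'. After: A=0 B=0 C=0 D=0 ZF=1 PC=3
Step 12: PC=3 exec 'MUL A, B'. After: A=0 B=0 C=0 D=0 ZF=1 PC=4
State after step 12 equals state after step 4: the program is in a cycle of length 8 and will never halt.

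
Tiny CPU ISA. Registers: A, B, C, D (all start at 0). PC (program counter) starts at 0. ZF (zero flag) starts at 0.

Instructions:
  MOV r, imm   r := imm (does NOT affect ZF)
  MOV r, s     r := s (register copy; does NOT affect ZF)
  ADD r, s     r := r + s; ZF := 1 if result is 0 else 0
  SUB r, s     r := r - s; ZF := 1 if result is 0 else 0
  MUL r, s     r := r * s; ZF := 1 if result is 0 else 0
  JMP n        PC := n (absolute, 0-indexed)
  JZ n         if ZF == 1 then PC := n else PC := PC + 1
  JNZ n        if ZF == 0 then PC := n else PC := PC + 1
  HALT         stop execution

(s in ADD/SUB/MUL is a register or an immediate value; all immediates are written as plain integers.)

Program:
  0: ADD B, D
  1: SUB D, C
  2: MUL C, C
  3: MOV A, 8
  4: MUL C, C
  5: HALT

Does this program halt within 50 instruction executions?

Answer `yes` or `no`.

Step 1: PC=0 exec 'ADD B, D'. After: A=0 B=0 C=0 D=0 ZF=1 PC=1
Step 2: PC=1 exec 'SUB D, C'. After: A=0 B=0 C=0 D=0 ZF=1 PC=2
Step 3: PC=2 exec 'MUL C, C'. After: A=0 B=0 C=0 D=0 ZF=1 PC=3
Step 4: PC=3 exec 'MOV A, 8'. After: A=8 B=0 C=0 D=0 ZF=1 PC=4
Step 5: PC=4 exec 'MUL C, C'. After: A=8 B=0 C=0 D=0 ZF=1 PC=5
Step 6: PC=5 exec 'HALT'. After: A=8 B=0 C=0 D=0 ZF=1 PC=5 HALTED

Answer: yes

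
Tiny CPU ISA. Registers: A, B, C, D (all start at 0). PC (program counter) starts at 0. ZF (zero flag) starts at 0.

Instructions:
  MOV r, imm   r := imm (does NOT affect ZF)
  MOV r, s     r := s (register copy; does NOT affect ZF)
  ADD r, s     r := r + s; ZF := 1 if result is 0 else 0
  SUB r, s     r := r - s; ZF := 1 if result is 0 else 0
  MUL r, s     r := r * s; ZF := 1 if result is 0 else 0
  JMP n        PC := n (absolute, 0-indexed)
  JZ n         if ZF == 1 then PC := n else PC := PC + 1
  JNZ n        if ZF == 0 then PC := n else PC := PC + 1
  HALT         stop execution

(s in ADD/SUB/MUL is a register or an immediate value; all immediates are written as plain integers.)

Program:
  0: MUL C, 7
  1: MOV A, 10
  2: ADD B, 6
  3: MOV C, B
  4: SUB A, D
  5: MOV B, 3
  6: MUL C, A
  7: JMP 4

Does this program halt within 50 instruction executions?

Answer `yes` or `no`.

Answer: no

Derivation:
Step 1: PC=0 exec 'MUL C, 7'. After: A=0 B=0 C=0 D=0 ZF=1 PC=1
Step 2: PC=1 exec 'MOV A, 10'. After: A=10 B=0 C=0 D=0 ZF=1 PC=2
Step 3: PC=2 exec 'ADD B, 6'. After: A=10 B=6 C=0 D=0 ZF=0 PC=3
Step 4: PC=3 exec 'MOV C, B'. After: A=10 B=6 C=6 D=0 ZF=0 PC=4
Step 5: PC=4 exec 'SUB A, D'. After: A=10 B=6 C=6 D=0 ZF=0 PC=5
Step 6: PC=5 exec 'MOV B, 3'. After: A=10 B=3 C=6 D=0 ZF=0 PC=6
Step 7: PC=6 exec 'MUL C, A'. After: A=10 B=3 C=60 D=0 ZF=0 PC=7
Step 8: PC=7 exec 'JMP 4'. After: A=10 B=3 C=60 D=0 ZF=0 PC=4
Step 9: PC=4 exec 'SUB A, D'. After: A=10 B=3 C=60 D=0 ZF=0 PC=5
Step 10: PC=5 exec 'MOV B, 3'. After: A=10 B=3 C=60 D=0 ZF=0 PC=6
Step 11: PC=6 exec 'MUL C, A'. After: A=10 B=3 C=600 D=0 ZF=0 PC=7
Step 12: PC=7 exec 'JMP 4'. After: A=10 B=3 C=600 D=0 ZF=0 PC=4
Step 13: PC=4 exec 'SUB A, D'. After: A=10 B=3 C=600 D=0 ZF=0 PC=5
Step 14: PC=5 exec 'MOV B, 3'. After: A=10 B=3 C=600 D=0 ZF=0 PC=6
Step 15: PC=6 exec 'MUL C, A'. After: A=10 B=3 C=6000 D=0 ZF=0 PC=7
After 50 steps: not halted. PC revisits the same instructions with no path to HALT; will never halt.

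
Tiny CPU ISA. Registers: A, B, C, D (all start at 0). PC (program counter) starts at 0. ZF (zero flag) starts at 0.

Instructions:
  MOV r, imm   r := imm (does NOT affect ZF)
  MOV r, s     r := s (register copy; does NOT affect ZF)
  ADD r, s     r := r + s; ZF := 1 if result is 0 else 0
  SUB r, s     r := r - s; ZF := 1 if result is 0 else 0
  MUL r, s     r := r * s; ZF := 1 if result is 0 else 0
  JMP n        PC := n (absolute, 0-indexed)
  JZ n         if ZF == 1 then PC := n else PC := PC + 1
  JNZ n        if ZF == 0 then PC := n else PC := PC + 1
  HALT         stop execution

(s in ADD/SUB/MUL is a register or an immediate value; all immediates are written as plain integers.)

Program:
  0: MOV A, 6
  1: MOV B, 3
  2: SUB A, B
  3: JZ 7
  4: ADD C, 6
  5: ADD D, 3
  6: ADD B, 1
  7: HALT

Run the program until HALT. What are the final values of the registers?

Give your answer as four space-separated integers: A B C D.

Step 1: PC=0 exec 'MOV A, 6'. After: A=6 B=0 C=0 D=0 ZF=0 PC=1
Step 2: PC=1 exec 'MOV B, 3'. After: A=6 B=3 C=0 D=0 ZF=0 PC=2
Step 3: PC=2 exec 'SUB A, B'. After: A=3 B=3 C=0 D=0 ZF=0 PC=3
Step 4: PC=3 exec 'JZ 7'. After: A=3 B=3 C=0 D=0 ZF=0 PC=4
Step 5: PC=4 exec 'ADD C, 6'. After: A=3 B=3 C=6 D=0 ZF=0 PC=5
Step 6: PC=5 exec 'ADD D, 3'. After: A=3 B=3 C=6 D=3 ZF=0 PC=6
Step 7: PC=6 exec 'ADD B, 1'. After: A=3 B=4 C=6 D=3 ZF=0 PC=7
Step 8: PC=7 exec 'HALT'. After: A=3 B=4 C=6 D=3 ZF=0 PC=7 HALTED

Answer: 3 4 6 3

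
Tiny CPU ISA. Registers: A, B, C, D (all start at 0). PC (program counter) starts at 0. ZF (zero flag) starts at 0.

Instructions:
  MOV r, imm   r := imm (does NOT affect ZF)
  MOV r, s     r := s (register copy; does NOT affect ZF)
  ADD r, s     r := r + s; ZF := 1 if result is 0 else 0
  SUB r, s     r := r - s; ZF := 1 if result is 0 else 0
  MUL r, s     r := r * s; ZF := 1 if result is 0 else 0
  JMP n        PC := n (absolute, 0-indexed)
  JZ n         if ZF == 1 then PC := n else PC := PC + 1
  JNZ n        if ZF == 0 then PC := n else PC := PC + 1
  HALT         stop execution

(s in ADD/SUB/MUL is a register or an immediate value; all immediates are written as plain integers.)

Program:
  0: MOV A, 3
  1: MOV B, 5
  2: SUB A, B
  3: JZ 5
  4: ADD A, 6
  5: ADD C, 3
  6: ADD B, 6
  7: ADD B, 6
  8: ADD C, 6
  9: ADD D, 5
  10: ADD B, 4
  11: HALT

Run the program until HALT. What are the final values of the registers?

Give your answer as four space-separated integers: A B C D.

Step 1: PC=0 exec 'MOV A, 3'. After: A=3 B=0 C=0 D=0 ZF=0 PC=1
Step 2: PC=1 exec 'MOV B, 5'. After: A=3 B=5 C=0 D=0 ZF=0 PC=2
Step 3: PC=2 exec 'SUB A, B'. After: A=-2 B=5 C=0 D=0 ZF=0 PC=3
Step 4: PC=3 exec 'JZ 5'. After: A=-2 B=5 C=0 D=0 ZF=0 PC=4
Step 5: PC=4 exec 'ADD A, 6'. After: A=4 B=5 C=0 D=0 ZF=0 PC=5
Step 6: PC=5 exec 'ADD C, 3'. After: A=4 B=5 C=3 D=0 ZF=0 PC=6
Step 7: PC=6 exec 'ADD B, 6'. After: A=4 B=11 C=3 D=0 ZF=0 PC=7
Step 8: PC=7 exec 'ADD B, 6'. After: A=4 B=17 C=3 D=0 ZF=0 PC=8
Step 9: PC=8 exec 'ADD C, 6'. After: A=4 B=17 C=9 D=0 ZF=0 PC=9
Step 10: PC=9 exec 'ADD D, 5'. After: A=4 B=17 C=9 D=5 ZF=0 PC=10
Step 11: PC=10 exec 'ADD B, 4'. After: A=4 B=21 C=9 D=5 ZF=0 PC=11
Step 12: PC=11 exec 'HALT'. After: A=4 B=21 C=9 D=5 ZF=0 PC=11 HALTED

Answer: 4 21 9 5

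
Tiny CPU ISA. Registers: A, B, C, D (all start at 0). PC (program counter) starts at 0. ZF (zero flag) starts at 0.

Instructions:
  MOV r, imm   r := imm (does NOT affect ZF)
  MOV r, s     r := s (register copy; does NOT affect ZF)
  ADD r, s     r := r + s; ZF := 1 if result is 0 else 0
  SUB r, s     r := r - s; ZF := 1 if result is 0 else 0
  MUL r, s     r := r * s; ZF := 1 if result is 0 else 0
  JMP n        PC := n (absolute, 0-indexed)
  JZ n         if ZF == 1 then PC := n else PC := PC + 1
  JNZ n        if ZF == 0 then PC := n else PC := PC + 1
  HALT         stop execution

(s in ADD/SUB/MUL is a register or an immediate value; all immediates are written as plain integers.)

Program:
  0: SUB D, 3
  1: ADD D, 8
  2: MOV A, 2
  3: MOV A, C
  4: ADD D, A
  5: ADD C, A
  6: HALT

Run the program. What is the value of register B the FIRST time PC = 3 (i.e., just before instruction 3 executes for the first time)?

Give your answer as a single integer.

Step 1: PC=0 exec 'SUB D, 3'. After: A=0 B=0 C=0 D=-3 ZF=0 PC=1
Step 2: PC=1 exec 'ADD D, 8'. After: A=0 B=0 C=0 D=5 ZF=0 PC=2
Step 3: PC=2 exec 'MOV A, 2'. After: A=2 B=0 C=0 D=5 ZF=0 PC=3
First time PC=3: B=0

0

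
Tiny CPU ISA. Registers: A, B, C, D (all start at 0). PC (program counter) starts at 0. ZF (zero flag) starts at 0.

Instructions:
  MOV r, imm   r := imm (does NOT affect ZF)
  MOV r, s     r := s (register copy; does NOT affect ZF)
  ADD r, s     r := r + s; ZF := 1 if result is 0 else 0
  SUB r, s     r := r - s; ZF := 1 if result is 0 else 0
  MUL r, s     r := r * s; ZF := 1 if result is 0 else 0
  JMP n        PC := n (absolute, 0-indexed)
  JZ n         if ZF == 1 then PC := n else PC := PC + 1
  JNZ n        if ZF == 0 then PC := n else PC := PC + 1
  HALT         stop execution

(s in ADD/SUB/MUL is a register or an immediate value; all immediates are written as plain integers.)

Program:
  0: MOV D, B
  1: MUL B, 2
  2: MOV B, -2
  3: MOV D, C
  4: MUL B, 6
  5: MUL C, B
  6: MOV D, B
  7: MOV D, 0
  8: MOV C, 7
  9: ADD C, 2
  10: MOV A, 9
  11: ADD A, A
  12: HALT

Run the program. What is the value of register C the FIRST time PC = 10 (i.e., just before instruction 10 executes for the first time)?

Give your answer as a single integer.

Step 1: PC=0 exec 'MOV D, B'. After: A=0 B=0 C=0 D=0 ZF=0 PC=1
Step 2: PC=1 exec 'MUL B, 2'. After: A=0 B=0 C=0 D=0 ZF=1 PC=2
Step 3: PC=2 exec 'MOV B, -2'. After: A=0 B=-2 C=0 D=0 ZF=1 PC=3
Step 4: PC=3 exec 'MOV D, C'. After: A=0 B=-2 C=0 D=0 ZF=1 PC=4
Step 5: PC=4 exec 'MUL B, 6'. After: A=0 B=-12 C=0 D=0 ZF=0 PC=5
Step 6: PC=5 exec 'MUL C, B'. After: A=0 B=-12 C=0 D=0 ZF=1 PC=6
Step 7: PC=6 exec 'MOV D, B'. After: A=0 B=-12 C=0 D=-12 ZF=1 PC=7
Step 8: PC=7 exec 'MOV D, 0'. After: A=0 B=-12 C=0 D=0 ZF=1 PC=8
Step 9: PC=8 exec 'MOV C, 7'. After: A=0 B=-12 C=7 D=0 ZF=1 PC=9
Step 10: PC=9 exec 'ADD C, 2'. After: A=0 B=-12 C=9 D=0 ZF=0 PC=10
First time PC=10: C=9

9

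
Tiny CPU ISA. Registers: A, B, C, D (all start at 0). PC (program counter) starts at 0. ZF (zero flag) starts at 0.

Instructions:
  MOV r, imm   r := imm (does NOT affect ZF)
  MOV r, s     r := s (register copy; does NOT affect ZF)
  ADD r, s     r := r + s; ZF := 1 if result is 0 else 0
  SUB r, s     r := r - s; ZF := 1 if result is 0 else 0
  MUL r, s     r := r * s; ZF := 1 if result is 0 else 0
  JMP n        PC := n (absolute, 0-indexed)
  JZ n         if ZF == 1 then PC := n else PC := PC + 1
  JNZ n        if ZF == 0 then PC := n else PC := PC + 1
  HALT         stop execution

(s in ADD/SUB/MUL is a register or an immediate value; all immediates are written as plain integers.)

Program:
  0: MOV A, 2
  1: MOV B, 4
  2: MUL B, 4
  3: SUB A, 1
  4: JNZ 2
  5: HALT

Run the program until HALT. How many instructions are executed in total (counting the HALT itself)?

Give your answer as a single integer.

Answer: 9

Derivation:
Step 1: PC=0 exec 'MOV A, 2'. After: A=2 B=0 C=0 D=0 ZF=0 PC=1
Step 2: PC=1 exec 'MOV B, 4'. After: A=2 B=4 C=0 D=0 ZF=0 PC=2
Step 3: PC=2 exec 'MUL B, 4'. After: A=2 B=16 C=0 D=0 ZF=0 PC=3
Step 4: PC=3 exec 'SUB A, 1'. After: A=1 B=16 C=0 D=0 ZF=0 PC=4
Step 5: PC=4 exec 'JNZ 2'. After: A=1 B=16 C=0 D=0 ZF=0 PC=2
Step 6: PC=2 exec 'MUL B, 4'. After: A=1 B=64 C=0 D=0 ZF=0 PC=3
Step 7: PC=3 exec 'SUB A, 1'. After: A=0 B=64 C=0 D=0 ZF=1 PC=4
Step 8: PC=4 exec 'JNZ 2'. After: A=0 B=64 C=0 D=0 ZF=1 PC=5
Step 9: PC=5 exec 'HALT'. After: A=0 B=64 C=0 D=0 ZF=1 PC=5 HALTED
Total instructions executed: 9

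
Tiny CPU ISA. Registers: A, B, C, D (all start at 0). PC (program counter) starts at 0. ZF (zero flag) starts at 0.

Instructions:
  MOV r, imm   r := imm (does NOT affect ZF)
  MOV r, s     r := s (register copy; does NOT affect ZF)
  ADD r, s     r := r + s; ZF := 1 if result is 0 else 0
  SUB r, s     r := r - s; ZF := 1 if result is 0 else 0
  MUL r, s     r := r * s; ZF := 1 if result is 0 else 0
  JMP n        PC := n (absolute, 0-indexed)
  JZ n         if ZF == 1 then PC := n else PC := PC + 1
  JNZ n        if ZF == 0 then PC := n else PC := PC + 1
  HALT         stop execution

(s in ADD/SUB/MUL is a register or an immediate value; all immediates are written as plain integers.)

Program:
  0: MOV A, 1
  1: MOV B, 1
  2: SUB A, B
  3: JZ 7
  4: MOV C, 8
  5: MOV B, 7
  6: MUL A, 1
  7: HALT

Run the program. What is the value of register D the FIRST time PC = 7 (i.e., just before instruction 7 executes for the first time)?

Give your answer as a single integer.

Step 1: PC=0 exec 'MOV A, 1'. After: A=1 B=0 C=0 D=0 ZF=0 PC=1
Step 2: PC=1 exec 'MOV B, 1'. After: A=1 B=1 C=0 D=0 ZF=0 PC=2
Step 3: PC=2 exec 'SUB A, B'. After: A=0 B=1 C=0 D=0 ZF=1 PC=3
Step 4: PC=3 exec 'JZ 7'. After: A=0 B=1 C=0 D=0 ZF=1 PC=7
First time PC=7: D=0

0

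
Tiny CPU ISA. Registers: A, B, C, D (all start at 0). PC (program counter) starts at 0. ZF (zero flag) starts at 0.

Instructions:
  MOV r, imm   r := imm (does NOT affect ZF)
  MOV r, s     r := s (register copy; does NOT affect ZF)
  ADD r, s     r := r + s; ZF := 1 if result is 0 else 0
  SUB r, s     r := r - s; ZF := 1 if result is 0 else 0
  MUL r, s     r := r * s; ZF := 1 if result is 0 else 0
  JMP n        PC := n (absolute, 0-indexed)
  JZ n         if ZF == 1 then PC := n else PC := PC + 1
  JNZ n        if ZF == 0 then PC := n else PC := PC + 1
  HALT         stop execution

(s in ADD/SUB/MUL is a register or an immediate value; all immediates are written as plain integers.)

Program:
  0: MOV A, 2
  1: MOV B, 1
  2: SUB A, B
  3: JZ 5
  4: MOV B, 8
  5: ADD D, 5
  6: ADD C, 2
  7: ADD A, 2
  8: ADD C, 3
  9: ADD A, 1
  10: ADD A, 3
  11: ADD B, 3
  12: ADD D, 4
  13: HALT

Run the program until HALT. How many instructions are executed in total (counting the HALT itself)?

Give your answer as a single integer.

Step 1: PC=0 exec 'MOV A, 2'. After: A=2 B=0 C=0 D=0 ZF=0 PC=1
Step 2: PC=1 exec 'MOV B, 1'. After: A=2 B=1 C=0 D=0 ZF=0 PC=2
Step 3: PC=2 exec 'SUB A, B'. After: A=1 B=1 C=0 D=0 ZF=0 PC=3
Step 4: PC=3 exec 'JZ 5'. After: A=1 B=1 C=0 D=0 ZF=0 PC=4
Step 5: PC=4 exec 'MOV B, 8'. After: A=1 B=8 C=0 D=0 ZF=0 PC=5
Step 6: PC=5 exec 'ADD D, 5'. After: A=1 B=8 C=0 D=5 ZF=0 PC=6
Step 7: PC=6 exec 'ADD C, 2'. After: A=1 B=8 C=2 D=5 ZF=0 PC=7
Step 8: PC=7 exec 'ADD A, 2'. After: A=3 B=8 C=2 D=5 ZF=0 PC=8
Step 9: PC=8 exec 'ADD C, 3'. After: A=3 B=8 C=5 D=5 ZF=0 PC=9
Step 10: PC=9 exec 'ADD A, 1'. After: A=4 B=8 C=5 D=5 ZF=0 PC=10
Step 11: PC=10 exec 'ADD A, 3'. After: A=7 B=8 C=5 D=5 ZF=0 PC=11
Step 12: PC=11 exec 'ADD B, 3'. After: A=7 B=11 C=5 D=5 ZF=0 PC=12
Step 13: PC=12 exec 'ADD D, 4'. After: A=7 B=11 C=5 D=9 ZF=0 PC=13
Step 14: PC=13 exec 'HALT'. After: A=7 B=11 C=5 D=9 ZF=0 PC=13 HALTED
Total instructions executed: 14

Answer: 14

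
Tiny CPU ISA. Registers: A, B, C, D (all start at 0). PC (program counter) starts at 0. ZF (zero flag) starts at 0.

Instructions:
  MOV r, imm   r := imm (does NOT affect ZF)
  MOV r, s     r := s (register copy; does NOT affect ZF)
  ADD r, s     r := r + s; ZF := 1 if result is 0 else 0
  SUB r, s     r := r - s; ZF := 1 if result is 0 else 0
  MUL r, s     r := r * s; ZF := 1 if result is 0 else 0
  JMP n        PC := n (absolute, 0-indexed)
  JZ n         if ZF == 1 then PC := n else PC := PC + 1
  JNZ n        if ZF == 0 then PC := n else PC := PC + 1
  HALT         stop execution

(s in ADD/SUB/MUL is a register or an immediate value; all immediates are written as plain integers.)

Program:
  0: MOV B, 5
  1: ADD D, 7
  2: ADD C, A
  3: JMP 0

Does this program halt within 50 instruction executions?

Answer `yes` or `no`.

Step 1: PC=0 exec 'MOV B, 5'. After: A=0 B=5 C=0 D=0 ZF=0 PC=1
Step 2: PC=1 exec 'ADD D, 7'. After: A=0 B=5 C=0 D=7 ZF=0 PC=2
Step 3: PC=2 exec 'ADD C, A'. After: A=0 B=5 C=0 D=7 ZF=1 PC=3
Step 4: PC=3 exec 'JMP 0'. After: A=0 B=5 C=0 D=7 ZF=1 PC=0
Step 5: PC=0 exec 'MOV B, 5'. After: A=0 B=5 C=0 D=7 ZF=1 PC=1
Step 6: PC=1 exec 'ADD D, 7'. After: A=0 B=5 C=0 D=14 ZF=0 PC=2
Step 7: PC=2 exec 'ADD C, A'. After: A=0 B=5 C=0 D=14 ZF=1 PC=3
Step 8: PC=3 exec 'JMP 0'. After: A=0 B=5 C=0 D=14 ZF=1 PC=0
Step 9: PC=0 exec 'MOV B, 5'. After: A=0 B=5 C=0 D=14 ZF=1 PC=1
Step 10: PC=1 exec 'ADD D, 7'. After: A=0 B=5 C=0 D=21 ZF=0 PC=2
Step 11: PC=2 exec 'ADD C, A'. After: A=0 B=5 C=0 D=21 ZF=1 PC=3
Step 12: PC=3 exec 'JMP 0'. After: A=0 B=5 C=0 D=21 ZF=1 PC=0
Step 13: PC=0 exec 'MOV B, 5'. After: A=0 B=5 C=0 D=21 ZF=1 PC=1
Step 14: PC=1 exec 'ADD D, 7'. After: A=0 B=5 C=0 D=28 ZF=0 PC=2
Step 15: PC=2 exec 'ADD C, A'. After: A=0 B=5 C=0 D=28 ZF=1 PC=3
After 50 steps: not halted. PC revisits the same instructions with no path to HALT; will never halt.

Answer: no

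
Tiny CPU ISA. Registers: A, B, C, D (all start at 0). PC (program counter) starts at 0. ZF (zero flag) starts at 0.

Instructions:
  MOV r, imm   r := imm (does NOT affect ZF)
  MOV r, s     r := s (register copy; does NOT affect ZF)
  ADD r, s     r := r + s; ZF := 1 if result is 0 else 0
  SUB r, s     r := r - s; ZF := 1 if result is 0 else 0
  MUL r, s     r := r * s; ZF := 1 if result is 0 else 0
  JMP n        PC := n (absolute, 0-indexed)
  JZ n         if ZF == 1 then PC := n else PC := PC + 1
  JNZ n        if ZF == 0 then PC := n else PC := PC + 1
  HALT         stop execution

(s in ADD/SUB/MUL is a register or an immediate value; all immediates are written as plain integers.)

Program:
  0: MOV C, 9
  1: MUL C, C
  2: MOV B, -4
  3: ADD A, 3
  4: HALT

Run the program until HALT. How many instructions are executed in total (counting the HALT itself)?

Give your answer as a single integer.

Step 1: PC=0 exec 'MOV C, 9'. After: A=0 B=0 C=9 D=0 ZF=0 PC=1
Step 2: PC=1 exec 'MUL C, C'. After: A=0 B=0 C=81 D=0 ZF=0 PC=2
Step 3: PC=2 exec 'MOV B, -4'. After: A=0 B=-4 C=81 D=0 ZF=0 PC=3
Step 4: PC=3 exec 'ADD A, 3'. After: A=3 B=-4 C=81 D=0 ZF=0 PC=4
Step 5: PC=4 exec 'HALT'. After: A=3 B=-4 C=81 D=0 ZF=0 PC=4 HALTED
Total instructions executed: 5

Answer: 5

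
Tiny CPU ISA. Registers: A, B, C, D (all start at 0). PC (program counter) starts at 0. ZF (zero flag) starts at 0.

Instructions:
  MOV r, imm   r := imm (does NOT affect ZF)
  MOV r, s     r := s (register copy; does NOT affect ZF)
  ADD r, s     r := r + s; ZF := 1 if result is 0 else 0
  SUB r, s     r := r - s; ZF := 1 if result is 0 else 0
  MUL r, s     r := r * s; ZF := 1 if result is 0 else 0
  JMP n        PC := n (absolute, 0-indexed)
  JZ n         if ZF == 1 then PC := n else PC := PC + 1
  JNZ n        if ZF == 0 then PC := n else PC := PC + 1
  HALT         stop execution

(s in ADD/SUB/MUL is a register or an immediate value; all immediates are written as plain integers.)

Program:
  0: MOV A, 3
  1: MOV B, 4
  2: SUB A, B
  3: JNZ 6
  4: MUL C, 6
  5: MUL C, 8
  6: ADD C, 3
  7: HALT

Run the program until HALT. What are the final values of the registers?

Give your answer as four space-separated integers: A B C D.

Answer: -1 4 3 0

Derivation:
Step 1: PC=0 exec 'MOV A, 3'. After: A=3 B=0 C=0 D=0 ZF=0 PC=1
Step 2: PC=1 exec 'MOV B, 4'. After: A=3 B=4 C=0 D=0 ZF=0 PC=2
Step 3: PC=2 exec 'SUB A, B'. After: A=-1 B=4 C=0 D=0 ZF=0 PC=3
Step 4: PC=3 exec 'JNZ 6'. After: A=-1 B=4 C=0 D=0 ZF=0 PC=6
Step 5: PC=6 exec 'ADD C, 3'. After: A=-1 B=4 C=3 D=0 ZF=0 PC=7
Step 6: PC=7 exec 'HALT'. After: A=-1 B=4 C=3 D=0 ZF=0 PC=7 HALTED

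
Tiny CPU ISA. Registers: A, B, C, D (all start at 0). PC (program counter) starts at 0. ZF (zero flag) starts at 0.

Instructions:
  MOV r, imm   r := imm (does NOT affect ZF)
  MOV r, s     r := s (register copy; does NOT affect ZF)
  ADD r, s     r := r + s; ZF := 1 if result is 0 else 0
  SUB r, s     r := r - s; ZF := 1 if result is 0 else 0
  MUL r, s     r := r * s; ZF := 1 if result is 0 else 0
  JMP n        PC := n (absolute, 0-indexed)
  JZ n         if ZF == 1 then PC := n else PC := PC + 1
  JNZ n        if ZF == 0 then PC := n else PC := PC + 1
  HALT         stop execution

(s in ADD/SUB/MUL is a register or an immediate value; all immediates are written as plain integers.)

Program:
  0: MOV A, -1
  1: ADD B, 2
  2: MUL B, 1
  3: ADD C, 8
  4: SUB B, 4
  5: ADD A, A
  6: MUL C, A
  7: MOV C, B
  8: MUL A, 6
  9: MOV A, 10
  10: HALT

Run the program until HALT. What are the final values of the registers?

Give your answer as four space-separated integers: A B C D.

Answer: 10 -2 -2 0

Derivation:
Step 1: PC=0 exec 'MOV A, -1'. After: A=-1 B=0 C=0 D=0 ZF=0 PC=1
Step 2: PC=1 exec 'ADD B, 2'. After: A=-1 B=2 C=0 D=0 ZF=0 PC=2
Step 3: PC=2 exec 'MUL B, 1'. After: A=-1 B=2 C=0 D=0 ZF=0 PC=3
Step 4: PC=3 exec 'ADD C, 8'. After: A=-1 B=2 C=8 D=0 ZF=0 PC=4
Step 5: PC=4 exec 'SUB B, 4'. After: A=-1 B=-2 C=8 D=0 ZF=0 PC=5
Step 6: PC=5 exec 'ADD A, A'. After: A=-2 B=-2 C=8 D=0 ZF=0 PC=6
Step 7: PC=6 exec 'MUL C, A'. After: A=-2 B=-2 C=-16 D=0 ZF=0 PC=7
Step 8: PC=7 exec 'MOV C, B'. After: A=-2 B=-2 C=-2 D=0 ZF=0 PC=8
Step 9: PC=8 exec 'MUL A, 6'. After: A=-12 B=-2 C=-2 D=0 ZF=0 PC=9
Step 10: PC=9 exec 'MOV A, 10'. After: A=10 B=-2 C=-2 D=0 ZF=0 PC=10
Step 11: PC=10 exec 'HALT'. After: A=10 B=-2 C=-2 D=0 ZF=0 PC=10 HALTED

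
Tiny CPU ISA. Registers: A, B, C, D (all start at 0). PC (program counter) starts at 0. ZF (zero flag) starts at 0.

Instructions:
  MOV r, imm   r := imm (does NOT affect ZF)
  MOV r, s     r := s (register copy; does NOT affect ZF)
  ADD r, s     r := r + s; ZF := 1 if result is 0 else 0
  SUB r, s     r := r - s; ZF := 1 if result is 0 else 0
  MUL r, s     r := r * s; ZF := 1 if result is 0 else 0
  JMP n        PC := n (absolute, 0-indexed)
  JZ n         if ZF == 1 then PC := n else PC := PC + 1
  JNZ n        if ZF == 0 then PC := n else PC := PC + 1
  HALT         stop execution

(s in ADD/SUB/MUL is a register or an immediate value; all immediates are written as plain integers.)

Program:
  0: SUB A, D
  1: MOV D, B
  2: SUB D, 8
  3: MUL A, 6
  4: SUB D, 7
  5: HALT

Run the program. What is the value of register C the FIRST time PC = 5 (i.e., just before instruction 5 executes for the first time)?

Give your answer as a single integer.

Step 1: PC=0 exec 'SUB A, D'. After: A=0 B=0 C=0 D=0 ZF=1 PC=1
Step 2: PC=1 exec 'MOV D, B'. After: A=0 B=0 C=0 D=0 ZF=1 PC=2
Step 3: PC=2 exec 'SUB D, 8'. After: A=0 B=0 C=0 D=-8 ZF=0 PC=3
Step 4: PC=3 exec 'MUL A, 6'. After: A=0 B=0 C=0 D=-8 ZF=1 PC=4
Step 5: PC=4 exec 'SUB D, 7'. After: A=0 B=0 C=0 D=-15 ZF=0 PC=5
First time PC=5: C=0

0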